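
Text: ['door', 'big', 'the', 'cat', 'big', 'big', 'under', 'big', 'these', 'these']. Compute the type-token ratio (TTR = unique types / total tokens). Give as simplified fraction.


Tokens: 10
Unique types: ('big', 'cat', 'door', 'the', 'these', 'under') = 6
TTR = 6/10
Simplify: divide both by 2 -> 3/5
TTR = 3/5

3/5


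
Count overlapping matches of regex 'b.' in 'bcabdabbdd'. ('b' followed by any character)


Pattern: b. means 'b' followed by any character.
Scanning 'bcabdabbdd' position-by-position:
  Pos 0: window 'bc' -> MATCH
  Pos 1: window 'ca' -> no
  Pos 2: window 'ab' -> no
  Pos 3: window 'bd' -> MATCH
  Pos 4: window 'da' -> no
  Pos 5: window 'ab' -> no
  Pos 6: window 'bb' -> MATCH
  Pos 7: window 'bd' -> MATCH
  Pos 8: window 'dd' -> no
  Pos 9: window 'd' -> no
Total matches: 4

4


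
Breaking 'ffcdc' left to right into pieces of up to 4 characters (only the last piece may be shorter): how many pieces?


'ffcdc' has 5 characters.
Chunking with max size 4:
  Chunk 1: 'ffcd' (positions 0-3)
  Chunk 2: 'c' (positions 4-4)
Total chunks: ceil(5 / 4) = 2

2


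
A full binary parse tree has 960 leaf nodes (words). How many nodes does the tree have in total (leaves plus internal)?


Leaf nodes (terminals): 960
Internal nodes = n - 1 = 960 - 1 = 959
Total = leaves + internal = 960 + 959 = 1919

1919


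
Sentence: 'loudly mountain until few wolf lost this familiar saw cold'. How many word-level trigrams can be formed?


Word trigrams from [10] words:
  Trigram 1: (loudly mountain until)
  Trigram 2: (mountain until few)
  Trigram 3: (until few wolf)
  Trigram 4: (few wolf lost)
  Trigram 5: (wolf lost this)
  Trigram 6: (lost this familiar)
  Trigram 7: (this familiar saw)
  Trigram 8: (familiar saw cold)
Total word trigrams: 10 - 2 = 8

8


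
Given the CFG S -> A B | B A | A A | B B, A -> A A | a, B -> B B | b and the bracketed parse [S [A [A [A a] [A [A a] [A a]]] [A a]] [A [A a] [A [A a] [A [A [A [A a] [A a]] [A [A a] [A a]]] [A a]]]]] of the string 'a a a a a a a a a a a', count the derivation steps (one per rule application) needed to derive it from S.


Every bracketed nonterminal node [X ...] in the tree is produced by exactly one rule application.
Reading the tree off as a leftmost derivation:
  Step 1: S  =>  A A   (applied S -> A A)
  Step 2: A A  =>  A A A   (applied A -> A A)
  Step 3: A A A  =>  A A A A   (applied A -> A A)
  Step 4: A A A A  =>  a A A A   (applied A -> a)
  Step 5: a A A A  =>  a A A A A   (applied A -> A A)
  Step 6: a A A A A  =>  a a A A A   (applied A -> a)
  Step 7: a a A A A  =>  a a a A A   (applied A -> a)
  Step 8: a a a A A  =>  a a a a A   (applied A -> a)
  Step 9: a a a a A  =>  a a a a A A   (applied A -> A A)
  Step 10: a a a a A A  =>  a a a a a A   (applied A -> a)
  Step 11: a a a a a A  =>  a a a a a A A   (applied A -> A A)
  Step 12: a a a a a A A  =>  a a a a a a A   (applied A -> a)
  Step 13: a a a a a a A  =>  a a a a a a A A   (applied A -> A A)
  Step 14: a a a a a a A A  =>  a a a a a a A A A   (applied A -> A A)
  Step 15: a a a a a a A A A  =>  a a a a a a A A A A   (applied A -> A A)
  Step 16: a a a a a a A A A A  =>  a a a a a a a A A A   (applied A -> a)
  Step 17: a a a a a a a A A A  =>  a a a a a a a a A A   (applied A -> a)
  Step 18: a a a a a a a a A A  =>  a a a a a a a a A A A   (applied A -> A A)
  Step 19: a a a a a a a a A A A  =>  a a a a a a a a a A A   (applied A -> a)
  Step 20: a a a a a a a a a A A  =>  a a a a a a a a a a A   (applied A -> a)
  Step 21: a a a a a a a a a a A  =>  a a a a a a a a a a a   (applied A -> a)
Final yield: a a a a a a a a a a a
Total rewrite steps: 21

21


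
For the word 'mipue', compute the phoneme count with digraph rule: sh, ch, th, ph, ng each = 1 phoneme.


Parsing 'mipue' greedily, digraphs first:
  'm' -> consonant phoneme (phonemes so far: 1)
  'i' -> vowel phoneme (phonemes so far: 2)
  'p' -> consonant phoneme (phonemes so far: 3)
  'u' -> vowel phoneme (phonemes so far: 4)
  'e' -> vowel phoneme (phonemes so far: 5)
Total phonemes: 5

5


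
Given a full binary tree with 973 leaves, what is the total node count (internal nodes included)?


Leaf nodes (terminals): 973
Internal nodes = n - 1 = 973 - 1 = 972
Total = leaves + internal = 973 + 972 = 1945

1945


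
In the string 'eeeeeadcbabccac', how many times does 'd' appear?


Scanning 'eeeeeadcbabccac' for 'd':
  Position 6: 'd' -> MATCH (count: 1)
Total occurrences of 'd': 1

1


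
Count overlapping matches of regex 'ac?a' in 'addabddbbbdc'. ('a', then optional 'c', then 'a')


Pattern: ac?a means 'a', then optional 'c', then 'a'.
Scanning 'addabddbbbdc' position-by-position:
  Pos 0: window 'add' -> no
  Pos 1: window 'dda' -> no
  Pos 2: window 'dab' -> no
  Pos 3: window 'abd' -> no
  Pos 4: window 'bdd' -> no
  Pos 5: window 'ddb' -> no
  Pos 6: window 'dbb' -> no
  Pos 7: window 'bbb' -> no
  Pos 8: window 'bbd' -> no
  Pos 9: window 'bdc' -> no
  Pos 10: window 'dc' -> no
  Pos 11: window 'c' -> no
Total matches: 0

0


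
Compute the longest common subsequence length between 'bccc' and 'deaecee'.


DP table for LCS of 'bccc' and 'deaecee':
       d  e  a  e  c  e  e
    0  0  0  0  0  0  0  0
  b 0  0  0  0  0  0  0  0
  c 0  0  0  0  0  1  1  1
  c 0  0  0  0  0  1  1  1
  c 0  0  0  0  0  1  1  1
LCS: 'c'
LCS length = 1

1


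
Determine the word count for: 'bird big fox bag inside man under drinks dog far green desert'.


Counting words by splitting on spaces:
  Word 1: 'bird'
  Word 2: 'big'
  Word 3: 'fox'
  Word 4: 'bag'
  Word 5: 'inside'
  Word 6: 'man'
  Word 7: 'under'
  Word 8: 'drinks'
  Word 9: 'dog'
  Word 10: 'far'
  Word 11: 'green'
  Word 12: 'desert'
Total words: 12

12


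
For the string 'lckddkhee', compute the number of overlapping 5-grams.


String 'lckddkhee' has length L = 9.
Number of overlapping n-grams = L - n + 1
Substituting: 9 - 5 + 1 = 5

5


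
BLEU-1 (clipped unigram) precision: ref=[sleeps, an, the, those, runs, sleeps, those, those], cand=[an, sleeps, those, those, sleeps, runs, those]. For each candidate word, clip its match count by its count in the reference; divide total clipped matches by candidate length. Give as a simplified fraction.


Reference word counts: {'an': 1, 'runs': 1, 'sleeps': 2, 'the': 1, 'those': 3}
Checking each candidate word (with clipping):
  'an' -> in reference (ref count 1, used 1/1) -> match (matches: 1)
  'sleeps' -> in reference (ref count 2, used 1/2) -> match (matches: 2)
  'those' -> in reference (ref count 3, used 1/3) -> match (matches: 3)
  'those' -> in reference (ref count 3, used 2/3) -> match (matches: 4)
  'sleeps' -> in reference (ref count 2, used 2/2) -> match (matches: 5)
  'runs' -> in reference (ref count 1, used 1/1) -> match (matches: 6)
  'those' -> in reference (ref count 3, used 3/3) -> match (matches: 7)
Clipped matches: 7, Candidate length: 7
Precision = 7/7 = 1

1


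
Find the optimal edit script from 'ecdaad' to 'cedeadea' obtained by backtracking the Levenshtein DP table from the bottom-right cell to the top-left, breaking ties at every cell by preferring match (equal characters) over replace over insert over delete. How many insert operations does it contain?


Edit distance = 5. Backtracking from cell (6, 8) with preference match > replace > insert > delete,
then listing the resulting alignment 'ecdaad' -> 'cedeadea' left to right:
  Step 1: replace e->c
  Step 2: replace c->e
  Step 3: keep 'd'
  Step 4: replace a->e
  Step 5: keep 'a'
  Step 6: keep 'd'
  Step 7: insert 'e' [insertion #1]
  Step 8: insert 'a' [insertion #2]
Total insertions: 2

2


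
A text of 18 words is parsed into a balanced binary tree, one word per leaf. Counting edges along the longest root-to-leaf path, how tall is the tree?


In a balanced binary tree with n leaves the deepest leaf is ceil(log2(n)) edges below the root.
log2(18) = 4.1699
ceil(4.1699) = 5
height (edges) = 5

5


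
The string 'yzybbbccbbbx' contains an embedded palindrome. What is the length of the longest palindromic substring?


Scanning 'yzybbbccbbbx' for palindromic substrings.
Substring at positions 3-10: 'bbbccbbb'.
Check: reverse('bbbccbbb') = 'bbbccbbb' -> palindrome confirmed.
Neighbouring characters ('y' / 'x') break symmetry, so it cannot extend further.
No longer palindromic substring exists; longest length = 8

8


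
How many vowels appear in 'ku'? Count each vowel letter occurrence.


Scanning each character of 'ku':
  Position 1: 'k' -> consonant (running count: 0)
  Position 2: 'u' -> vowel (running count: 1)
Total vowels: 1

1


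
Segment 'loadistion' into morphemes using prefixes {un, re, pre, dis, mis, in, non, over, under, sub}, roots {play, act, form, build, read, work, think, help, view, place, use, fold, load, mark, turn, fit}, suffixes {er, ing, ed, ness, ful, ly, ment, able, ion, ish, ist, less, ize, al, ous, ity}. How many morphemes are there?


Segmenting 'loadistion' against the inventory:
  'load' -> root (morpheme 1)
  'ist' -> suffix (morpheme 2)
  'ion' -> suffix (morpheme 3)
Total morphemes: 3

3


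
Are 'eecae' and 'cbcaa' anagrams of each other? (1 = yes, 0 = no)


Sort characters of 'eecae': 'aceee'
Sort characters of 'cbcaa': 'aabcc'
Sorted forms differ -> they are NOT anagrams
Result: 0

0


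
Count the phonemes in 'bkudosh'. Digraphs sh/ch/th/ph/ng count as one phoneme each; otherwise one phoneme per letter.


Parsing 'bkudosh' greedily, digraphs first:
  'b' -> consonant phoneme (phonemes so far: 1)
  'k' -> consonant phoneme (phonemes so far: 2)
  'u' -> vowel phoneme (phonemes so far: 3)
  'd' -> consonant phoneme (phonemes so far: 4)
  'o' -> vowel phoneme (phonemes so far: 5)
  'sh' -> digraph (1 consonant phoneme) (phonemes so far: 6)
Total phonemes: 6

6


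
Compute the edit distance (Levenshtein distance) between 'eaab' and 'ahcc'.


Building DP table for s1='eaab' (len 4) and s2='ahcc' (len 4):
       a  h  c  c
    0  1  2  3  4
  e 1  1  2  3  4
  a 2  1  2  3  4
  a 3  2  2  3  4
  b 4  3  3  3  4
Edit distance = dp[4][4] = 4

4


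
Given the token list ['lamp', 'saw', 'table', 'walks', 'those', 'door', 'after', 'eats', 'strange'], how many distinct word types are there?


Listing all tokens and tracking unique types:
  Token 1: 'lamp' -> NEW (unique so far: 1)
  Token 2: 'saw' -> NEW (unique so far: 2)
  Token 3: 'table' -> NEW (unique so far: 3)
  Token 4: 'walks' -> NEW (unique so far: 4)
  Token 5: 'those' -> NEW (unique so far: 5)
  Token 6: 'door' -> NEW (unique so far: 6)
  Token 7: 'after' -> NEW (unique so far: 7)
  Token 8: 'eats' -> NEW (unique so far: 8)
  Token 9: 'strange' -> NEW (unique so far: 9)
Unique types: ('after', 'door', 'eats', 'lamp', 'saw', 'strange', 'table', 'those', 'walks')
Vocabulary size: 9

9


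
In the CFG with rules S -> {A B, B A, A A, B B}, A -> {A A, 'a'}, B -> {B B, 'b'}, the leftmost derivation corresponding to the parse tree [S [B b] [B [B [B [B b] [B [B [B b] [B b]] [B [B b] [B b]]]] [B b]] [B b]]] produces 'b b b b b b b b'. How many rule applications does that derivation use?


Every bracketed nonterminal node [X ...] in the tree is produced by exactly one rule application.
Reading the tree off as a leftmost derivation:
  Step 1: S  =>  B B   (applied S -> B B)
  Step 2: B B  =>  b B   (applied B -> b)
  Step 3: b B  =>  b B B   (applied B -> B B)
  Step 4: b B B  =>  b B B B   (applied B -> B B)
  Step 5: b B B B  =>  b B B B B   (applied B -> B B)
  Step 6: b B B B B  =>  b b B B B   (applied B -> b)
  Step 7: b b B B B  =>  b b B B B B   (applied B -> B B)
  Step 8: b b B B B B  =>  b b B B B B B   (applied B -> B B)
  Step 9: b b B B B B B  =>  b b b B B B B   (applied B -> b)
  Step 10: b b b B B B B  =>  b b b b B B B   (applied B -> b)
  Step 11: b b b b B B B  =>  b b b b B B B B   (applied B -> B B)
  Step 12: b b b b B B B B  =>  b b b b b B B B   (applied B -> b)
  Step 13: b b b b b B B B  =>  b b b b b b B B   (applied B -> b)
  Step 14: b b b b b b B B  =>  b b b b b b b B   (applied B -> b)
  Step 15: b b b b b b b B  =>  b b b b b b b b   (applied B -> b)
Final yield: b b b b b b b b
Total rewrite steps: 15

15


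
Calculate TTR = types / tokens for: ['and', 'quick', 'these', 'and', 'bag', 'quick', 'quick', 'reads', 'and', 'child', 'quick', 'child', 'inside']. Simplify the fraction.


Tokens: 13
Unique types: ('and', 'bag', 'child', 'inside', 'quick', 'reads', 'these') = 7
TTR = 7/13
Already in lowest terms.

7/13


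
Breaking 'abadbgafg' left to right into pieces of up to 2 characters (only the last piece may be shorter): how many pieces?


'abadbgafg' has 9 characters.
Chunking with max size 2:
  Chunk 1: 'ab' (positions 0-1)
  Chunk 2: 'ad' (positions 2-3)
  Chunk 3: 'bg' (positions 4-5)
  Chunk 4: 'af' (positions 6-7)
  Chunk 5: 'g' (positions 8-8)
Total chunks: ceil(9 / 2) = 5

5


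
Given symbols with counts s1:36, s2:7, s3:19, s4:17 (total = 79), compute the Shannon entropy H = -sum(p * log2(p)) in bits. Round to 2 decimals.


Computing entropy H = -sum(p_i * log2(p_i)):
  s1: p = 36/79 = 0.4557, -p*log2(p) = 0.5167
  s2: p = 7/79 = 0.0886, -p*log2(p) = 0.3098
  s3: p = 19/79 = 0.2405, -p*log2(p) = 0.4944
  s4: p = 17/79 = 0.2152, -p*log2(p) = 0.4769
H = sum of terms = 1.7978
Rounded to 2 decimals: 1.80

1.80


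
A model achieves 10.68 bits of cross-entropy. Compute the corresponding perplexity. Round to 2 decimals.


Perplexity formula: PP = 2^H
H = 10.68
PP = 2^10.68
Decompose: 2^10.68 = 2^10 * 2^0.68
2^10 = 1024, 2^0.68 ~ 1.6021398
PP ~ 1024 * 1.6021398 = 1640.5911552
Rounded to 2 decimals: 1640.59

1640.59


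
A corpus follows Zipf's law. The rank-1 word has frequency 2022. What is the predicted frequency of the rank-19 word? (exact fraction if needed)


Zipf's law: freq(rank) = f1 / rank
f1 = 2022, rank = 19
freq = 2022 / 19
GCD(2022, 19) = 1
Simplified: 2022/19

2022/19


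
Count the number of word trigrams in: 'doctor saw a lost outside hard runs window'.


Word trigrams from [8] words:
  Trigram 1: (doctor saw a)
  Trigram 2: (saw a lost)
  Trigram 3: (a lost outside)
  Trigram 4: (lost outside hard)
  Trigram 5: (outside hard runs)
  Trigram 6: (hard runs window)
Total word trigrams: 8 - 2 = 6

6


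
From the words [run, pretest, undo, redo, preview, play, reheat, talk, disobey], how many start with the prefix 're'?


Checking each word for prefix 're':
  'run' -> no (count: 0)
  'pretest' -> no (count: 0)
  'undo' -> no (count: 0)
  'redo' -> YES, starts with 're' (count: 1)
  'preview' -> no (count: 1)
  'play' -> no (count: 1)
  'reheat' -> YES, starts with 're' (count: 2)
  'talk' -> no (count: 2)
  'disobey' -> no (count: 2)
Total with prefix 're': 2

2


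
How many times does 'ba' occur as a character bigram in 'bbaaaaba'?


Scanning 'bbaaaaba' for bigram 'ba':
  Position 0: 'bb' -> no
  Position 1: 'ba' -> MATCH
  Position 2: 'aa' -> no
  Position 3: 'aa' -> no
  Position 4: 'aa' -> no
  Position 5: 'ab' -> no
  Position 6: 'ba' -> MATCH
Total matches: 2

2


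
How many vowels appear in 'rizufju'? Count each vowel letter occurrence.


Scanning each character of 'rizufju':
  Position 1: 'r' -> consonant (running count: 0)
  Position 2: 'i' -> vowel (running count: 1)
  Position 3: 'z' -> consonant (running count: 1)
  Position 4: 'u' -> vowel (running count: 2)
  Position 5: 'f' -> consonant (running count: 2)
  Position 6: 'j' -> consonant (running count: 2)
  Position 7: 'u' -> vowel (running count: 3)
Total vowels: 3

3


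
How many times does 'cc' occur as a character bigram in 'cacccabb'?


Scanning 'cacccabb' for bigram 'cc':
  Position 0: 'ca' -> no
  Position 1: 'ac' -> no
  Position 2: 'cc' -> MATCH
  Position 3: 'cc' -> MATCH
  Position 4: 'ca' -> no
  Position 5: 'ab' -> no
  Position 6: 'bb' -> no
Total matches: 2

2


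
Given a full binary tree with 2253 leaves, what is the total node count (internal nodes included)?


Leaf nodes (terminals): 2253
Internal nodes = n - 1 = 2253 - 1 = 2252
Total = leaves + internal = 2253 + 2252 = 4505

4505


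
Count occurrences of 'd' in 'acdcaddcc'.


Scanning 'acdcaddcc' for 'd':
  Position 2: 'd' -> MATCH (count: 1)
  Position 5: 'd' -> MATCH (count: 2)
  Position 6: 'd' -> MATCH (count: 3)
Total occurrences of 'd': 3

3


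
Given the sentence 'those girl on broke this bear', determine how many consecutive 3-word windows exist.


Word trigrams from [6] words:
  Trigram 1: (those girl on)
  Trigram 2: (girl on broke)
  Trigram 3: (on broke this)
  Trigram 4: (broke this bear)
Total word trigrams: 6 - 2 = 4

4


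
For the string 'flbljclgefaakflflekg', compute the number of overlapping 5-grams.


String 'flbljclgefaakflflekg' has length L = 20.
Number of overlapping n-grams = L - n + 1
Substituting: 20 - 5 + 1 = 16

16


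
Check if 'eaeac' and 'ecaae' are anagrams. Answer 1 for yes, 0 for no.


Sort characters of 'eaeac': 'aacee'
Sort characters of 'ecaae': 'aacee'
Sorted forms match -> they ARE anagrams
Result: 1

1


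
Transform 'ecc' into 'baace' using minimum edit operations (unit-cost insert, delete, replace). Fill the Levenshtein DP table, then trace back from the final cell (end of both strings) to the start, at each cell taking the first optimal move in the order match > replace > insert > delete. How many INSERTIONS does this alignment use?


Edit distance = 4. Backtracking from cell (3, 5) with preference match > replace > insert > delete,
then listing the resulting alignment 'ecc' -> 'baace' left to right:
  Step 1: insert 'b' [insertion #1]
  Step 2: insert 'a' [insertion #2]
  Step 3: replace e->a
  Step 4: keep 'c'
  Step 5: replace c->e
Total insertions: 2

2


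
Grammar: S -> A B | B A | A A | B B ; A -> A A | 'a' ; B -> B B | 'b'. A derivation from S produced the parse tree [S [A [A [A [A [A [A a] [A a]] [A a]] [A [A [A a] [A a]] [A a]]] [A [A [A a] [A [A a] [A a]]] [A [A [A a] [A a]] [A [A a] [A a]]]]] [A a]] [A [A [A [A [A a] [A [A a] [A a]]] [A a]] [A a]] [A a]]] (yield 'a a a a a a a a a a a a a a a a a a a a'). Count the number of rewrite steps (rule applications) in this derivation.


Every bracketed nonterminal node [X ...] in the tree is produced by exactly one rule application.
Reading the tree off as a leftmost derivation:
  Step 1: S  =>  A A   (applied S -> A A)
  Step 2: A A  =>  A A A   (applied A -> A A)
  Step 3: A A A  =>  A A A A   (applied A -> A A)
  Step 4: A A A A  =>  A A A A A   (applied A -> A A)
  Step 5: A A A A A  =>  A A A A A A   (applied A -> A A)
  Step 6: A A A A A A  =>  A A A A A A A   (applied A -> A A)
  Step 7: A A A A A A A  =>  a A A A A A A   (applied A -> a)
  Step 8: a A A A A A A  =>  a a A A A A A   (applied A -> a)
  Step 9: a a A A A A A  =>  a a a A A A A   (applied A -> a)
  Step 10: a a a A A A A  =>  a a a A A A A A   (applied A -> A A)
  Step 11: a a a A A A A A  =>  a a a A A A A A A   (applied A -> A A)
  Step 12: a a a A A A A A A  =>  a a a a A A A A A   (applied A -> a)
  Step 13: a a a a A A A A A  =>  a a a a a A A A A   (applied A -> a)
  Step 14: a a a a a A A A A  =>  a a a a a a A A A   (applied A -> a)
  Step 15: a a a a a a A A A  =>  a a a a a a A A A A   (applied A -> A A)
  Step 16: a a a a a a A A A A  =>  a a a a a a A A A A A   (applied A -> A A)
  Step 17: a a a a a a A A A A A  =>  a a a a a a a A A A A   (applied A -> a)
  Step 18: a a a a a a a A A A A  =>  a a a a a a a A A A A A   (applied A -> A A)
  Step 19: a a a a a a a A A A A A  =>  a a a a a a a a A A A A   (applied A -> a)
  Step 20: a a a a a a a a A A A A  =>  a a a a a a a a a A A A   (applied A -> a)
  Step 21: a a a a a a a a a A A A  =>  a a a a a a a a a A A A A   (applied A -> A A)
  Step 22: a a a a a a a a a A A A A  =>  a a a a a a a a a A A A A A   (applied A -> A A)
  Step 23: a a a a a a a a a A A A A A  =>  a a a a a a a a a a A A A A   (applied A -> a)
  Step 24: a a a a a a a a a a A A A A  =>  a a a a a a a a a a a A A A   (applied A -> a)
  Step 25: a a a a a a a a a a a A A A  =>  a a a a a a a a a a a A A A A   (applied A -> A A)
  Step 26: a a a a a a a a a a a A A A A  =>  a a a a a a a a a a a a A A A   (applied A -> a)
  Step 27: a a a a a a a a a a a a A A A  =>  a a a a a a a a a a a a a A A   (applied A -> a)
  Step 28: a a a a a a a a a a a a a A A  =>  a a a a a a a a a a a a a a A   (applied A -> a)
  Step 29: a a a a a a a a a a a a a a A  =>  a a a a a a a a a a a a a a A A   (applied A -> A A)
  Step 30: a a a a a a a a a a a a a a A A  =>  a a a a a a a a a a a a a a A A A   (applied A -> A A)
  Step 31: a a a a a a a a a a a a a a A A A  =>  a a a a a a a a a a a a a a A A A A   (applied A -> A A)
  Step 32: a a a a a a a a a a a a a a A A A A  =>  a a a a a a a a a a a a a a A A A A A   (applied A -> A A)
  Step 33: a a a a a a a a a a a a a a A A A A A  =>  a a a a a a a a a a a a a a a A A A A   (applied A -> a)
  Step 34: a a a a a a a a a a a a a a a A A A A  =>  a a a a a a a a a a a a a a a A A A A A   (applied A -> A A)
  Step 35: a a a a a a a a a a a a a a a A A A A A  =>  a a a a a a a a a a a a a a a a A A A A   (applied A -> a)
  Step 36: a a a a a a a a a a a a a a a a A A A A  =>  a a a a a a a a a a a a a a a a a A A A   (applied A -> a)
  Step 37: a a a a a a a a a a a a a a a a a A A A  =>  a a a a a a a a a a a a a a a a a a A A   (applied A -> a)
  Step 38: a a a a a a a a a a a a a a a a a a A A  =>  a a a a a a a a a a a a a a a a a a a A   (applied A -> a)
  Step 39: a a a a a a a a a a a a a a a a a a a A  =>  a a a a a a a a a a a a a a a a a a a a   (applied A -> a)
Final yield: a a a a a a a a a a a a a a a a a a a a
Total rewrite steps: 39

39


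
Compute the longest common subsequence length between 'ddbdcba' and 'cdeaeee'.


DP table for LCS of 'ddbdcba' and 'cdeaeee':
       c  d  e  a  e  e  e
    0  0  0  0  0  0  0  0
  d 0  0  1  1  1  1  1  1
  d 0  0  1  1  1  1  1  1
  b 0  0  1  1  1  1  1  1
  d 0  0  1  1  1  1  1  1
  c 0  1  1  1  1  1  1  1
  b 0  1  1  1  1  1  1  1
  a 0  1  1  1  2  2  2  2
LCS: 'da'
LCS length = 2

2


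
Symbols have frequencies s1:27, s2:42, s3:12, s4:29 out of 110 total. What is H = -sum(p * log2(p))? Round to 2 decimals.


Computing entropy H = -sum(p_i * log2(p_i)):
  s1: p = 27/110 = 0.2455, -p*log2(p) = 0.4974
  s2: p = 42/110 = 0.3818, -p*log2(p) = 0.5304
  s3: p = 12/110 = 0.1091, -p*log2(p) = 0.3487
  s4: p = 29/110 = 0.2636, -p*log2(p) = 0.5071
H = sum of terms = 1.8836
Rounded to 2 decimals: 1.88

1.88


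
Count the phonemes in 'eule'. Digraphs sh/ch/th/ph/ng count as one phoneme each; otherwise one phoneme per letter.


Parsing 'eule' greedily, digraphs first:
  'e' -> vowel phoneme (phonemes so far: 1)
  'u' -> vowel phoneme (phonemes so far: 2)
  'l' -> consonant phoneme (phonemes so far: 3)
  'e' -> vowel phoneme (phonemes so far: 4)
Total phonemes: 4

4


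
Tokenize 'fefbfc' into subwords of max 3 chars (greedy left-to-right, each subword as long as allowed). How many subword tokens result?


'fefbfc' has 6 characters.
Chunking with max size 3:
  Chunk 1: 'fef' (positions 0-2)
  Chunk 2: 'bfc' (positions 3-5)
Total chunks: ceil(6 / 3) = 2

2


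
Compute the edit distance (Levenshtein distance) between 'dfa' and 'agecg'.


Building DP table for s1='dfa' (len 3) and s2='agecg' (len 5):
       a  g  e  c  g
    0  1  2  3  4  5
  d 1  1  2  3  4  5
  f 2  2  2  3  4  5
  a 3  2  3  3  4  5
Edit distance = dp[3][5] = 5

5


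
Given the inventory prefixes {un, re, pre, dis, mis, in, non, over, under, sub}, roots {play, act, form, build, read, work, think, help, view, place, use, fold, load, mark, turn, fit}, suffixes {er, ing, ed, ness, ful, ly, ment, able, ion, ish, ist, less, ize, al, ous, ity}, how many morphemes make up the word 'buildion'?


Segmenting 'buildion' against the inventory:
  'build' -> root (morpheme 1)
  'ion' -> suffix (morpheme 2)
Total morphemes: 2

2


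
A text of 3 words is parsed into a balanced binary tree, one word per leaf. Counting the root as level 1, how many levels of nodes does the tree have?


In a balanced binary tree with n leaves the deepest leaf is ceil(log2(n)) edges below the root,
so counting node levels inclusive of root and leaves gives ceil(log2(n)) + 1 levels.
log2(3) = 1.5850
ceil(1.5850) = 2
levels = 2 + 1 = 3

3


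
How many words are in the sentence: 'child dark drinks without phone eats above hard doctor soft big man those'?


Counting words by splitting on spaces:
  Word 1: 'child'
  Word 2: 'dark'
  Word 3: 'drinks'
  Word 4: 'without'
  Word 5: 'phone'
  Word 6: 'eats'
  Word 7: 'above'
  Word 8: 'hard'
  Word 9: 'doctor'
  Word 10: 'soft'
  Word 11: 'big'
  Word 12: 'man'
  Word 13: 'those'
Total words: 13

13


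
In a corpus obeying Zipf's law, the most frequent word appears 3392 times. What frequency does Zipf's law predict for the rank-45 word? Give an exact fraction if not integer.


Zipf's law: freq(rank) = f1 / rank
f1 = 3392, rank = 45
freq = 3392 / 45
GCD(3392, 45) = 1
Simplified: 3392/45

3392/45


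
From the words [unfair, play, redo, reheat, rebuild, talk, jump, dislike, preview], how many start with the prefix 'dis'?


Checking each word for prefix 'dis':
  'unfair' -> no (count: 0)
  'play' -> no (count: 0)
  'redo' -> no (count: 0)
  'reheat' -> no (count: 0)
  'rebuild' -> no (count: 0)
  'talk' -> no (count: 0)
  'jump' -> no (count: 0)
  'dislike' -> YES, starts with 'dis' (count: 1)
  'preview' -> no (count: 1)
Total with prefix 'dis': 1

1


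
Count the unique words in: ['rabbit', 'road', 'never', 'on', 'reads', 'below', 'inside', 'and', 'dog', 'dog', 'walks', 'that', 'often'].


Listing all tokens and tracking unique types:
  Token 1: 'rabbit' -> NEW (unique so far: 1)
  Token 2: 'road' -> NEW (unique so far: 2)
  Token 3: 'never' -> NEW (unique so far: 3)
  Token 4: 'on' -> NEW (unique so far: 4)
  Token 5: 'reads' -> NEW (unique so far: 5)
  Token 6: 'below' -> NEW (unique so far: 6)
  Token 7: 'inside' -> NEW (unique so far: 7)
  Token 8: 'and' -> NEW (unique so far: 8)
  Token 9: 'dog' -> NEW (unique so far: 9)
  Token 10: 'dog' -> duplicate (unique so far: 9)
  Token 11: 'walks' -> NEW (unique so far: 10)
  Token 12: 'that' -> NEW (unique so far: 11)
  Token 13: 'often' -> NEW (unique so far: 12)
Unique types: ('and', 'below', 'dog', 'inside', 'never', 'often', 'on', 'rabbit', 'reads', 'road', 'that', 'walks')
Vocabulary size: 12

12


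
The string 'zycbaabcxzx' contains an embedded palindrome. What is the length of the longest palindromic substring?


Scanning 'zycbaabcxzx' for palindromic substrings.
Substring at positions 2-7: 'cbaabc'.
Check: reverse('cbaabc') = 'cbaabc' -> palindrome confirmed.
Neighbouring characters ('y' / 'x') break symmetry, so it cannot extend further.
No longer palindromic substring exists; longest length = 6

6


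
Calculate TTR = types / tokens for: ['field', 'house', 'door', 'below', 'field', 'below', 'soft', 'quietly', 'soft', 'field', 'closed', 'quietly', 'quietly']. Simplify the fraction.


Tokens: 13
Unique types: ('below', 'closed', 'door', 'field', 'house', 'quietly', 'soft') = 7
TTR = 7/13
Already in lowest terms.

7/13


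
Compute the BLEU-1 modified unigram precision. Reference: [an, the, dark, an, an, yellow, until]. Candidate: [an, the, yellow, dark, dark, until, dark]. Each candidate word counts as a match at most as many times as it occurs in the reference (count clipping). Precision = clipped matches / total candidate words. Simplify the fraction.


Reference word counts: {'an': 3, 'dark': 1, 'the': 1, 'until': 1, 'yellow': 1}
Checking each candidate word (with clipping):
  'an' -> in reference (ref count 3, used 1/3) -> match (matches: 1)
  'the' -> in reference (ref count 1, used 1/1) -> match (matches: 2)
  'yellow' -> in reference (ref count 1, used 1/1) -> match (matches: 3)
  'dark' -> in reference (ref count 1, used 1/1) -> match (matches: 4)
  'dark' -> ref count 1 already used up (1/1) -> clipped, no match (matches: 4)
  'until' -> in reference (ref count 1, used 1/1) -> match (matches: 5)
  'dark' -> ref count 1 already used up (1/1) -> clipped, no match (matches: 5)
Clipped matches: 5, Candidate length: 7
Precision = 5/7

5/7


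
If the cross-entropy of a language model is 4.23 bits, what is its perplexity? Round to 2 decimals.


Perplexity formula: PP = 2^H
H = 4.23
PP = 2^4.23
Decompose: 2^4.23 = 2^4 * 2^0.23
2^4 = 16, 2^0.23 ~ 1.1728349
PP ~ 16 * 1.1728349 = 18.7653584
Rounded to 2 decimals: 18.77

18.77


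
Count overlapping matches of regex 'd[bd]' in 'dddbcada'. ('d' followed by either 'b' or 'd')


Pattern: d[bd] means 'd' followed by either 'b' or 'd'.
Scanning 'dddbcada' position-by-position:
  Pos 0: window 'dd' -> MATCH
  Pos 1: window 'dd' -> MATCH
  Pos 2: window 'db' -> MATCH
  Pos 3: window 'bc' -> no
  Pos 4: window 'ca' -> no
  Pos 5: window 'ad' -> no
  Pos 6: window 'da' -> no
  Pos 7: window 'a' -> no
Total matches: 3

3


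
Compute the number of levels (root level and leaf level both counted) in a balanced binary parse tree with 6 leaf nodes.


In a balanced binary tree with n leaves the deepest leaf is ceil(log2(n)) edges below the root,
so counting node levels inclusive of root and leaves gives ceil(log2(n)) + 1 levels.
log2(6) = 2.5850
ceil(2.5850) = 3
levels = 3 + 1 = 4

4


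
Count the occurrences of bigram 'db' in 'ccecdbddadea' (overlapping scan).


Scanning 'ccecdbddadea' for bigram 'db':
  Position 0: 'cc' -> no
  Position 1: 'ce' -> no
  Position 2: 'ec' -> no
  Position 3: 'cd' -> no
  Position 4: 'db' -> MATCH
  Position 5: 'bd' -> no
  Position 6: 'dd' -> no
  Position 7: 'da' -> no
  Position 8: 'ad' -> no
  Position 9: 'de' -> no
  Position 10: 'ea' -> no
Total matches: 1

1


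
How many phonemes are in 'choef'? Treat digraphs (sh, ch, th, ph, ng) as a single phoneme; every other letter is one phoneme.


Parsing 'choef' greedily, digraphs first:
  'ch' -> digraph (1 consonant phoneme) (phonemes so far: 1)
  'o' -> vowel phoneme (phonemes so far: 2)
  'e' -> vowel phoneme (phonemes so far: 3)
  'f' -> consonant phoneme (phonemes so far: 4)
Total phonemes: 4

4


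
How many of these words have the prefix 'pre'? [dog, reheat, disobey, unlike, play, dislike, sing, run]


Checking each word for prefix 'pre':
  'dog' -> no (count: 0)
  'reheat' -> no (count: 0)
  'disobey' -> no (count: 0)
  'unlike' -> no (count: 0)
  'play' -> no (count: 0)
  'dislike' -> no (count: 0)
  'sing' -> no (count: 0)
  'run' -> no (count: 0)
Total with prefix 'pre': 0

0


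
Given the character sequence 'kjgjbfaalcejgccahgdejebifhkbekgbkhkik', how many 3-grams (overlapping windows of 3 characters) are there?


String 'kjgjbfaalcejgccahgdejebifhkbekgbkhkik' has length L = 37.
Number of overlapping n-grams = L - n + 1
Substituting: 37 - 3 + 1 = 35

35


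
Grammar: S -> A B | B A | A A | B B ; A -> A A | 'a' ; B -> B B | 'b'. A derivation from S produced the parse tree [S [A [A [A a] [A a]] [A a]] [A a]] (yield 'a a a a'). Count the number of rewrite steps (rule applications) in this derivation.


Every bracketed nonterminal node [X ...] in the tree is produced by exactly one rule application.
Reading the tree off as a leftmost derivation:
  Step 1: S  =>  A A   (applied S -> A A)
  Step 2: A A  =>  A A A   (applied A -> A A)
  Step 3: A A A  =>  A A A A   (applied A -> A A)
  Step 4: A A A A  =>  a A A A   (applied A -> a)
  Step 5: a A A A  =>  a a A A   (applied A -> a)
  Step 6: a a A A  =>  a a a A   (applied A -> a)
  Step 7: a a a A  =>  a a a a   (applied A -> a)
Final yield: a a a a
Total rewrite steps: 7

7


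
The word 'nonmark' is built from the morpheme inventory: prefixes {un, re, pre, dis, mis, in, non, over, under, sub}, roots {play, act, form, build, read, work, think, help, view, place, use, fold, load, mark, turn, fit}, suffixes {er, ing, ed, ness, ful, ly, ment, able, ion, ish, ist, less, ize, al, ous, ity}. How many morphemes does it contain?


Segmenting 'nonmark' against the inventory:
  'non' -> prefix (morpheme 1)
  'mark' -> root (morpheme 2)
Total morphemes: 2

2


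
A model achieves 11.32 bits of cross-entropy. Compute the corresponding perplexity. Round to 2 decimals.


Perplexity formula: PP = 2^H
H = 11.32
PP = 2^11.32
Decompose: 2^11.32 = 2^11 * 2^0.32
2^11 = 2048, 2^0.32 ~ 1.2483305
PP ~ 2048 * 1.2483305 = 2556.5808640
Rounded to 2 decimals: 2556.58

2556.58


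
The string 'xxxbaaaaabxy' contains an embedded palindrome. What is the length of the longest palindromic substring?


Scanning 'xxxbaaaaabxy' for palindromic substrings.
Substring at positions 2-10: 'xbaaaaabx'.
Check: reverse('xbaaaaabx') = 'xbaaaaabx' -> palindrome confirmed.
Neighbouring characters ('x' / 'y') break symmetry, so it cannot extend further.
No longer palindromic substring exists; longest length = 9

9


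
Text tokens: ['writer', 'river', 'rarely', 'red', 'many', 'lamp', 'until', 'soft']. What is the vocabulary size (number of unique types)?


Listing all tokens and tracking unique types:
  Token 1: 'writer' -> NEW (unique so far: 1)
  Token 2: 'river' -> NEW (unique so far: 2)
  Token 3: 'rarely' -> NEW (unique so far: 3)
  Token 4: 'red' -> NEW (unique so far: 4)
  Token 5: 'many' -> NEW (unique so far: 5)
  Token 6: 'lamp' -> NEW (unique so far: 6)
  Token 7: 'until' -> NEW (unique so far: 7)
  Token 8: 'soft' -> NEW (unique so far: 8)
Unique types: ('lamp', 'many', 'rarely', 'red', 'river', 'soft', 'until', 'writer')
Vocabulary size: 8

8


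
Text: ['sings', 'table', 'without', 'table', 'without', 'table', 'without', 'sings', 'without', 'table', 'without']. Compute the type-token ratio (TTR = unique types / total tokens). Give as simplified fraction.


Tokens: 11
Unique types: ('sings', 'table', 'without') = 3
TTR = 3/11
Already in lowest terms.

3/11


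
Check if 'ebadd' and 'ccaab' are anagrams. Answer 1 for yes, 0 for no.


Sort characters of 'ebadd': 'abdde'
Sort characters of 'ccaab': 'aabcc'
Sorted forms differ -> they are NOT anagrams
Result: 0

0


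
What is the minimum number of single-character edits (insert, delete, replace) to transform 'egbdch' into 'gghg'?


Building DP table for s1='egbdch' (len 6) and s2='gghg' (len 4):
       g  g  h  g
    0  1  2  3  4
  e 1  1  2  3  4
  g 2  1  1  2  3
  b 3  2  2  2  3
  d 4  3  3  3  3
  c 5  4  4  4  4
  h 6  5  5  4  5
Edit distance = dp[6][4] = 5

5


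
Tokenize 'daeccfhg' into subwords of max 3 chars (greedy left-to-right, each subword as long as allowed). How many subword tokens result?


'daeccfhg' has 8 characters.
Chunking with max size 3:
  Chunk 1: 'dae' (positions 0-2)
  Chunk 2: 'ccf' (positions 3-5)
  Chunk 3: 'hg' (positions 6-7)
Total chunks: ceil(8 / 3) = 3

3


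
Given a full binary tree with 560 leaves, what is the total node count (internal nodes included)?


Leaf nodes (terminals): 560
Internal nodes = n - 1 = 560 - 1 = 559
Total = leaves + internal = 560 + 559 = 1119

1119


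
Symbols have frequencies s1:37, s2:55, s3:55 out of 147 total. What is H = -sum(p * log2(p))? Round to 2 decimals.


Computing entropy H = -sum(p_i * log2(p_i)):
  s1: p = 37/147 = 0.2517, -p*log2(p) = 0.5009
  s2: p = 55/147 = 0.3741, -p*log2(p) = 0.5307
  s3: p = 55/147 = 0.3741, -p*log2(p) = 0.5307
H = sum of terms = 1.5623
Rounded to 2 decimals: 1.56

1.56


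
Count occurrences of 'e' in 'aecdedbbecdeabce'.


Scanning 'aecdedbbecdeabce' for 'e':
  Position 1: 'e' -> MATCH (count: 1)
  Position 4: 'e' -> MATCH (count: 2)
  Position 8: 'e' -> MATCH (count: 3)
  Position 11: 'e' -> MATCH (count: 4)
  Position 15: 'e' -> MATCH (count: 5)
Total occurrences of 'e': 5

5


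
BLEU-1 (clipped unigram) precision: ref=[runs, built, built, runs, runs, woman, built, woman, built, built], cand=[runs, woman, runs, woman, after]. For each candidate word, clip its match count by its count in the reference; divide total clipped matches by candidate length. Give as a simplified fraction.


Reference word counts: {'built': 5, 'runs': 3, 'woman': 2}
Checking each candidate word (with clipping):
  'runs' -> in reference (ref count 3, used 1/3) -> match (matches: 1)
  'woman' -> in reference (ref count 2, used 1/2) -> match (matches: 2)
  'runs' -> in reference (ref count 3, used 2/3) -> match (matches: 3)
  'woman' -> in reference (ref count 2, used 2/2) -> match (matches: 4)
  'after' -> not in reference -> no match (matches: 4)
Clipped matches: 4, Candidate length: 5
Precision = 4/5

4/5


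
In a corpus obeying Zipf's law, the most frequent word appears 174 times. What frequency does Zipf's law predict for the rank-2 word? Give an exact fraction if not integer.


Zipf's law: freq(rank) = f1 / rank
f1 = 174, rank = 2
freq = 174 / 2
= 87

87


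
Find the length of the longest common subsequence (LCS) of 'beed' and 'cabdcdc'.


DP table for LCS of 'beed' and 'cabdcdc':
       c  a  b  d  c  d  c
    0  0  0  0  0  0  0  0
  b 0  0  0  1  1  1  1  1
  e 0  0  0  1  1  1  1  1
  e 0  0  0  1  1  1  1  1
  d 0  0  0  1  2  2  2  2
LCS: 'bd'
LCS length = 2

2


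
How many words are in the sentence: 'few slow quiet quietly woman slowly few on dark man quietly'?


Counting words by splitting on spaces:
  Word 1: 'few'
  Word 2: 'slow'
  Word 3: 'quiet'
  Word 4: 'quietly'
  Word 5: 'woman'
  Word 6: 'slowly'
  Word 7: 'few'
  Word 8: 'on'
  Word 9: 'dark'
  Word 10: 'man'
  Word 11: 'quietly'
Total words: 11

11


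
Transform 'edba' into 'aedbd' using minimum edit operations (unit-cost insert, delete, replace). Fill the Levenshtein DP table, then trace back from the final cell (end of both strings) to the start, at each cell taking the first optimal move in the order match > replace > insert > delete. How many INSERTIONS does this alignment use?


Edit distance = 2. Backtracking from cell (4, 5) with preference match > replace > insert > delete,
then listing the resulting alignment 'edba' -> 'aedbd' left to right:
  Step 1: insert 'a' [insertion #1]
  Step 2: keep 'e'
  Step 3: keep 'd'
  Step 4: keep 'b'
  Step 5: replace a->d
Total insertions: 1

1


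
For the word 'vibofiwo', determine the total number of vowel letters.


Scanning each character of 'vibofiwo':
  Position 1: 'v' -> consonant (running count: 0)
  Position 2: 'i' -> vowel (running count: 1)
  Position 3: 'b' -> consonant (running count: 1)
  Position 4: 'o' -> vowel (running count: 2)
  Position 5: 'f' -> consonant (running count: 2)
  Position 6: 'i' -> vowel (running count: 3)
  Position 7: 'w' -> consonant (running count: 3)
  Position 8: 'o' -> vowel (running count: 4)
Total vowels: 4

4


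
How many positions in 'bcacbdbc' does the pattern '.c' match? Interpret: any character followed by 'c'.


Pattern: .c means any character followed by 'c'.
Scanning 'bcacbdbc' position-by-position:
  Pos 0: window 'bc' -> MATCH
  Pos 1: window 'ca' -> no
  Pos 2: window 'ac' -> MATCH
  Pos 3: window 'cb' -> no
  Pos 4: window 'bd' -> no
  Pos 5: window 'db' -> no
  Pos 6: window 'bc' -> MATCH
  Pos 7: window 'c' -> no
Total matches: 3

3


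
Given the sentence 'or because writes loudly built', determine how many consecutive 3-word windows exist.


Word trigrams from [5] words:
  Trigram 1: (or because writes)
  Trigram 2: (because writes loudly)
  Trigram 3: (writes loudly built)
Total word trigrams: 5 - 2 = 3

3


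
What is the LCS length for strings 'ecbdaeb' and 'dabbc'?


DP table for LCS of 'ecbdaeb' and 'dabbc':
       d  a  b  b  c
    0  0  0  0  0  0
  e 0  0  0  0  0  0
  c 0  0  0  0  0  1
  b 0  0  0  1  1  1
  d 0  1  1  1  1  1
  a 0  1  2  2  2  2
  e 0  1  2  2  2  2
  b 0  1  2  3  3  3
LCS: 'dab'
LCS length = 3

3


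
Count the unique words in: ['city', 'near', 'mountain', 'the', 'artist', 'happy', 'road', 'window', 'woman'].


Listing all tokens and tracking unique types:
  Token 1: 'city' -> NEW (unique so far: 1)
  Token 2: 'near' -> NEW (unique so far: 2)
  Token 3: 'mountain' -> NEW (unique so far: 3)
  Token 4: 'the' -> NEW (unique so far: 4)
  Token 5: 'artist' -> NEW (unique so far: 5)
  Token 6: 'happy' -> NEW (unique so far: 6)
  Token 7: 'road' -> NEW (unique so far: 7)
  Token 8: 'window' -> NEW (unique so far: 8)
  Token 9: 'woman' -> NEW (unique so far: 9)
Unique types: ('artist', 'city', 'happy', 'mountain', 'near', 'road', 'the', 'window', 'woman')
Vocabulary size: 9

9
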